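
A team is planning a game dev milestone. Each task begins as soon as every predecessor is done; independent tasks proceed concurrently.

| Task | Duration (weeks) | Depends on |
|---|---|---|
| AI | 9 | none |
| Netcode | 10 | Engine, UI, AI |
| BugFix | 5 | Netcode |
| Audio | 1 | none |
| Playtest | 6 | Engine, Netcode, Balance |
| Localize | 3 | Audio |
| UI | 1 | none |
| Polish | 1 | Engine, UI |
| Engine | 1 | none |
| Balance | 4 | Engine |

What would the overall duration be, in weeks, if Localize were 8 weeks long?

25

Critical path before the change: AI→Netcode→Playtest = 9+10+6 = 25 giving 25 weeks.
Localize has 21 weeks of float (longest path through it is 4).
The critical path is still AI→Netcode→Playtest; finish is now 25 weeks.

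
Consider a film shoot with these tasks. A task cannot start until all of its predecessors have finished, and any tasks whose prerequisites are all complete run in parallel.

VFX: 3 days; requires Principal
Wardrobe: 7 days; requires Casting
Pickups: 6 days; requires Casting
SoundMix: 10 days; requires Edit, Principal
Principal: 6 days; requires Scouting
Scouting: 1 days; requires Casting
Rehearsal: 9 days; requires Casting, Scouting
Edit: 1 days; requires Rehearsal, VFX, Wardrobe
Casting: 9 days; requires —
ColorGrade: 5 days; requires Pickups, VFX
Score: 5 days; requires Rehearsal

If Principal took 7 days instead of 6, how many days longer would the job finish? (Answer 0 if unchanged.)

Actual critical path: Casting→Scouting→Principal→VFX→Edit→SoundMix = 9+1+6+3+1+10 = 30 ⇒ 30 days.
Principal lies on that path, so at 7 days the path becomes 31 days.
That remains the longest chain; total 31 days.
Change in finish: 31 − 30 = +1 days.

1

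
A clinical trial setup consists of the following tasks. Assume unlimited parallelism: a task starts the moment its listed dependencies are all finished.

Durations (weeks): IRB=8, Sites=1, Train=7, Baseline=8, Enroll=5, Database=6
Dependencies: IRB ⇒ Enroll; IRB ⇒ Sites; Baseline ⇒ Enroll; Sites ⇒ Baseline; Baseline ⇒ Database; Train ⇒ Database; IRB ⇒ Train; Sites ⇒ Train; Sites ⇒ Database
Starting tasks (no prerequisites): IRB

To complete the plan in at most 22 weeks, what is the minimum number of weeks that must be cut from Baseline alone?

Current finish: 23 weeks; target: 22.
Baseline is on every critical path, so each week cut from Baseline cuts the finish by one (this holds down to a finish of 22).
Need 23 − 22 = 1 week off Baseline → Baseline becomes 7 weeks, finish becomes 22.

1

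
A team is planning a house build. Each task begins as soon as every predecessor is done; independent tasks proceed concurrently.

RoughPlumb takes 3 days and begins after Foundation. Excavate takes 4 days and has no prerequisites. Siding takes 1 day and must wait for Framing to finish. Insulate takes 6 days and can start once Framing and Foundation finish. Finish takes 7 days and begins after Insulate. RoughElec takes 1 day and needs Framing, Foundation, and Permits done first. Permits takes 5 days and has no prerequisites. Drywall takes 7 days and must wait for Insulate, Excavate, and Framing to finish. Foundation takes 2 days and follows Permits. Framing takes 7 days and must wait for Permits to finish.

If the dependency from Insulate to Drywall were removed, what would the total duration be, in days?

25

With the dependency in place, Permits→Framing→Insulate→Drywall = 5+7+6+7 = 25 sets the finish at 25 days.
Without Insulate→Drywall, Drywall's earliest start moves from 18 to 12.
After: Permits→Framing→Insulate→Finish = 5+7+6+7 = 25 → 25 days.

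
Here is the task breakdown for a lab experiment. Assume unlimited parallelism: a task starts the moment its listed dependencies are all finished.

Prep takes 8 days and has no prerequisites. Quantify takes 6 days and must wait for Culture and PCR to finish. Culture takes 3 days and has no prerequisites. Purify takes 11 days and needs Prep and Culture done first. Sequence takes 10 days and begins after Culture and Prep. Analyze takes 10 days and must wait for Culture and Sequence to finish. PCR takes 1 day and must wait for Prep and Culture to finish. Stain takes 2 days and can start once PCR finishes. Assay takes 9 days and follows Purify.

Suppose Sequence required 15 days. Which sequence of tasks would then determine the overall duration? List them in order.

Baseline: Prep→Sequence→Analyze = 8+10+10 = 28 → 28 days.
Sequence is on the critical path; changing it to 15 makes that path 33 days.
That remains the longest chain; total 33 days.

Prep, Sequence, Analyze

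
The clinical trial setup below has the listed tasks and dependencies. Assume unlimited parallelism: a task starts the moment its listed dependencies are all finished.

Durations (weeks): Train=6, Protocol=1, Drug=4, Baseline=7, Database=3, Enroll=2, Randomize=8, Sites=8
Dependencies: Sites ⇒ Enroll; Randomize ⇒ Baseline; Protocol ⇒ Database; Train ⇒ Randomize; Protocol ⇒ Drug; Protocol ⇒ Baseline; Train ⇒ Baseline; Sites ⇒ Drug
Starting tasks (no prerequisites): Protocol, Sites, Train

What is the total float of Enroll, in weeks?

11

Train→Randomize→Baseline = 6+8+7 = 21 sets the makespan at 21 weeks.
Longest path through Enroll: 10 weeks (earliest finish 10, latest finish 21).
Float = 21 − 10 = 11.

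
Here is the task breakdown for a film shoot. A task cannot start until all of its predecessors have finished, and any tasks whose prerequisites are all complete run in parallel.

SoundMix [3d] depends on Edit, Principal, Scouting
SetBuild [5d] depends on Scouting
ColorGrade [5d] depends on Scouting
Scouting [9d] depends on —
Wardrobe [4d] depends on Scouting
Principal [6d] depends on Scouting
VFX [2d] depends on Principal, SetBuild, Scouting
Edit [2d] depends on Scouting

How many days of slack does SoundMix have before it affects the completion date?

Critical path: Scouting→Principal→SoundMix = 9+6+3 = 18, so the finish is 18 days.
Longest path through SoundMix: 18 days (earliest finish 18, latest finish 18).
Slack of SoundMix = 15 − 15 = 0 days.

0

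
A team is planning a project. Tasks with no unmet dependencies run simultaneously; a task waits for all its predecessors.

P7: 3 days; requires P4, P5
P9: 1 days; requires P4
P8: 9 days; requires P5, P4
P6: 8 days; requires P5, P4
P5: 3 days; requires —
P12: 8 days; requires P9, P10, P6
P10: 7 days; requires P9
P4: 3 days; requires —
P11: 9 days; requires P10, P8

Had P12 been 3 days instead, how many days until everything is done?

21

Critical path before the change: P4→P8→P11 = 3+9+9 = 21 giving 21 days.
The longest path through P12 is only 19 days, so P12 has float 2.
The critical path is still P4→P8→P11; finish is now 21 days.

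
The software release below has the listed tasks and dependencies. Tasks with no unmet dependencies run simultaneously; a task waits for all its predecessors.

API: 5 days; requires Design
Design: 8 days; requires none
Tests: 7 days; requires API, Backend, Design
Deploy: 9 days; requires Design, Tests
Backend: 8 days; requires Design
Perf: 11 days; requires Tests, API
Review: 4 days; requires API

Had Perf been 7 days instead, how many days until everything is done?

Actual critical path: Design→Backend→Tests→Perf = 8+8+7+11 = 34 ⇒ 34 days.
Perf lies on that path, so at 7 days the path becomes 30 days.
The binding chain switches to Design→Backend→Tests→Deploy = 8+8+7+9 = 32; finish 32 days.

32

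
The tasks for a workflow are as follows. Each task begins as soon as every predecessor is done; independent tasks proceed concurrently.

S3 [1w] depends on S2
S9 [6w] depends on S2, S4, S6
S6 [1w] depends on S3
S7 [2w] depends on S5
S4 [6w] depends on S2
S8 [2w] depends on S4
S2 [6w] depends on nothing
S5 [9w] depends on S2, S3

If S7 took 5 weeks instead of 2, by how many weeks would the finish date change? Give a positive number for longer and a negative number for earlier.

As given, the longest chain is S2→S3→S5→S7 = 6+1+9+2 = 18, so the finish is 18 weeks.
Since S7 is critical, the +3 change carries straight to that chain (now 21 weeks).
The critical path is still S2→S3→S5→S7; finish is now 21 weeks.
Change in finish: 21 − 18 = +3 weeks.

3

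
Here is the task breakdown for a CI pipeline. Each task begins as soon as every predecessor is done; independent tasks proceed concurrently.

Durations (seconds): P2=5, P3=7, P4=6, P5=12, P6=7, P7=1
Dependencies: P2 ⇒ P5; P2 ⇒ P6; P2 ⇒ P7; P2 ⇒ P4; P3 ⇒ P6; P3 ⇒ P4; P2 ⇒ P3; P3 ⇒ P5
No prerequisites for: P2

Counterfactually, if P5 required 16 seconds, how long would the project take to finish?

28

Baseline: P2→P3→P5 = 5+7+12 = 24 → 24 seconds.
P5 is on the critical path; changing it to 16 makes that path 28 seconds.
No other chain overtakes it, so the finish is 28 seconds.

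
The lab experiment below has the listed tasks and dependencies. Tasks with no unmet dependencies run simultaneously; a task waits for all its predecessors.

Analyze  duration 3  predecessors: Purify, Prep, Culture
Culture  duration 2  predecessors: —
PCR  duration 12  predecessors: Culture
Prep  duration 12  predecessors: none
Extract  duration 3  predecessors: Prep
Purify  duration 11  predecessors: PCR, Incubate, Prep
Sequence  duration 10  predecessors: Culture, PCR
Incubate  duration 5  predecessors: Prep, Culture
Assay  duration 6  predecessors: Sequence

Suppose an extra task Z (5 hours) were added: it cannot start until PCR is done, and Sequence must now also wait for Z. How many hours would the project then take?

35

Originally the project takes 31 hours.
With Z inserted, Sequence now waits for max(Culture, PCR, Z).
New critical path: Culture→PCR→Z→Sequence→Assay = 2+12+5+10+6 = 35 ⇒ 35 hours.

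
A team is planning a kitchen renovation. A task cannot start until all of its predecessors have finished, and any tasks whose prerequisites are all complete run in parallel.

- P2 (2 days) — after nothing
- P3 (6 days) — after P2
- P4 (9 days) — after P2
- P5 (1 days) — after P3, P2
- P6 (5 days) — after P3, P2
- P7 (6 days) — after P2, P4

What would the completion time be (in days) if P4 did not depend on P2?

Before: longest chain P2→P4→P7 = 2+9+6 = 17, finish 17.
Without P2→P4, P4's earliest start moves from 2 to 0.
The longest chain is now P4→P7 = 9+6 = 15, so the plan takes 15 days.

15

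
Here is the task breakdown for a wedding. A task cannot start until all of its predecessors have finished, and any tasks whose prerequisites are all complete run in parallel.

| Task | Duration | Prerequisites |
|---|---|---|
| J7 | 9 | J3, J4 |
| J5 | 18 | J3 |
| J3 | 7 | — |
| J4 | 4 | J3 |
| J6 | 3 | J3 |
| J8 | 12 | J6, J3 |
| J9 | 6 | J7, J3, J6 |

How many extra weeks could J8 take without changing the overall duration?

4

J3→J4→J7→J9 = 7+4+9+6 = 26 sets the makespan at 26 weeks.
J8 finishes as early as 22 and must finish by 26.
Float = 26 − 22 = 4.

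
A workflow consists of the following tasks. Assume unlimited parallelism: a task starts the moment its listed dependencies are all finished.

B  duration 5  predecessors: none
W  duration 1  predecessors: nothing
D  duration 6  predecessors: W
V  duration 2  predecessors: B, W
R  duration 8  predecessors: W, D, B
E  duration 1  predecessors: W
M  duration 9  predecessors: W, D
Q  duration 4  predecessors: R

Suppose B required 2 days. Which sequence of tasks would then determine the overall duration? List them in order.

W, D, R, Q

Critical path before the change: W→D→R→Q = 1+6+8+4 = 19 giving 19 days.
B has 2 days of float (longest path through it is 17).
No other chain overtakes it, so the finish is 19 days.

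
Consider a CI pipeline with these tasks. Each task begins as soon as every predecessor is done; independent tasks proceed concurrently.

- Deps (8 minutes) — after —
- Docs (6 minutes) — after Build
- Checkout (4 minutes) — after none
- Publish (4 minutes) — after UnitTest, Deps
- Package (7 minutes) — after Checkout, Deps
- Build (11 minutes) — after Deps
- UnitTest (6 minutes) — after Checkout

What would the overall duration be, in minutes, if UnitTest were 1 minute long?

25

Baseline: Deps→Build→Docs = 8+11+6 = 25 → 25 minutes.
UnitTest is off the critical path — its longest chain is 14 minutes, giving 11 of slack.
No other chain overtakes it, so the finish is 25 minutes.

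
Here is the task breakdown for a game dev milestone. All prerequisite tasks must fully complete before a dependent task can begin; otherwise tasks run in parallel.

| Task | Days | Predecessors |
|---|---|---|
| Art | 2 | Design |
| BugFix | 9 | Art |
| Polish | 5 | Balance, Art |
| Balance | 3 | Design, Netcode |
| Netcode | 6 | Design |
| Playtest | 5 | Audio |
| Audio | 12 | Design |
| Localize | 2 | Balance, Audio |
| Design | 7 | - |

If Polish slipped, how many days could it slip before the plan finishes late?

Critical path: Design→Audio→Playtest = 7+12+5 = 24, so the finish is 24 days.
Polish finishes as early as 21 and must finish by 24.
Float = 24 − 21 = 3.

3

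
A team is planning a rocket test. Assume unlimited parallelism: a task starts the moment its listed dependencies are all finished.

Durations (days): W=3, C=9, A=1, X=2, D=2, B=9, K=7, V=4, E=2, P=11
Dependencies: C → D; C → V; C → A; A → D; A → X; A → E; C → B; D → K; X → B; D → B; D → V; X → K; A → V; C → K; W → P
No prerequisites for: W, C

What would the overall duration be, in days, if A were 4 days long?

Baseline: C→A→X→B = 9+1+2+9 = 21 → 21 days.
A lies on that path, so at 4 days the path becomes 24 days.
The critical path is still C→A→X→B; finish is now 24 days.

24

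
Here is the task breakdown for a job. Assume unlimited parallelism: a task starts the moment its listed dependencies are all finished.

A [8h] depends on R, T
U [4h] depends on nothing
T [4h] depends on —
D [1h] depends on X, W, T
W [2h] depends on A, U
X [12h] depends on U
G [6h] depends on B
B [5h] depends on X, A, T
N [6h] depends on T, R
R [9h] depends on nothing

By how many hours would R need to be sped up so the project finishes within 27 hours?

Current finish: 28 hours; target: 27.
R is on every critical path, so each hour cut from R cuts the finish by one (this holds down to a finish of 27).
Need 28 − 27 = 1 hour off R → R becomes 8 hours, finish becomes 27.

1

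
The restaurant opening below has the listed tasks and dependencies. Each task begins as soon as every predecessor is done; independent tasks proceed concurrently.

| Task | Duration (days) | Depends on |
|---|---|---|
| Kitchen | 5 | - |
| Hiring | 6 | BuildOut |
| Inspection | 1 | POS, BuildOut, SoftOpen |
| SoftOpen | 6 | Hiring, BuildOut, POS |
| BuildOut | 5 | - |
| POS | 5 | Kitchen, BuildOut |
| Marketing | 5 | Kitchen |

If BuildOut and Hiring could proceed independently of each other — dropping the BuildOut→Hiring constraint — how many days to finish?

Original critical path: BuildOut→Hiring→SoftOpen→Inspection = 5+6+6+1 = 18 ⇒ 18 days.
Without BuildOut→Hiring, Hiring's earliest start moves from 5 to 0.
New critical path: BuildOut→POS→SoftOpen→Inspection = 5+5+6+1 = 17 ⇒ 17 days.

17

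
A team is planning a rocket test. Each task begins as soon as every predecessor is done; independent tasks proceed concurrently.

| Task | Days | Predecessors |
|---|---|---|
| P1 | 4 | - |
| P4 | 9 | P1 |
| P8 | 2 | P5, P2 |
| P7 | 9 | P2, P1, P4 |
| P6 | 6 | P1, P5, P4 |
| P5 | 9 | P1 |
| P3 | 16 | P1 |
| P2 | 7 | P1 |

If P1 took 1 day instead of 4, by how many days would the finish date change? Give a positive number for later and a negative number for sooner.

-3

Critical path before the change: P1→P4→P7 = 4+9+9 = 22 giving 22 days.
Since P1 is critical, the -3 change carries straight to that chain (now 19 days).
No other chain overtakes it, so the finish is 19 days.
Change in finish: 19 − 22 = -3 days.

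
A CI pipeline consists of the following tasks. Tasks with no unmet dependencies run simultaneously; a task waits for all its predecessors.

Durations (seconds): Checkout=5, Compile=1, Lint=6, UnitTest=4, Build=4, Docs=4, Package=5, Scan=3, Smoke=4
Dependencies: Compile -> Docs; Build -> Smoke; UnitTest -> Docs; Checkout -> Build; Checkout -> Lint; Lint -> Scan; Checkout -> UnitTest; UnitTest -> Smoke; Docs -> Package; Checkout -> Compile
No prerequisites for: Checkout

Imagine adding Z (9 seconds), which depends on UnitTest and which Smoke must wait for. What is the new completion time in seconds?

Originally the plan takes 18 seconds.
With Z inserted, Smoke now waits for max(UnitTest, Build, Z).
New critical path: Checkout→UnitTest→Z→Smoke = 5+4+9+4 = 22 ⇒ 22 seconds.

22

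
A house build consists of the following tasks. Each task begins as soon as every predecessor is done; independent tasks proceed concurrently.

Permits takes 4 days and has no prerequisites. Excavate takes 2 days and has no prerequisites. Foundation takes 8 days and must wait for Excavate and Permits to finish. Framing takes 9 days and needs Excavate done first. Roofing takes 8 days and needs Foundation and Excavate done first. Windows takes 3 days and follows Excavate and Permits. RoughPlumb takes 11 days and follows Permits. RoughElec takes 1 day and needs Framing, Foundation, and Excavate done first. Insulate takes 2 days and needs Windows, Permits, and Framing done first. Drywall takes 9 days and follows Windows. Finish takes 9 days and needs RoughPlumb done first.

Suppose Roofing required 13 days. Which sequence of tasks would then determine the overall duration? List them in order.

Permits, Foundation, Roofing

Critical path before the change: Permits→RoughPlumb→Finish = 4+11+9 = 24 giving 24 days.
The longest path through Roofing is only 20 days, so Roofing has float 4.
Now Permits→Foundation→Roofing = 4+8+13 = 25 is longest, so the finish becomes 25 days.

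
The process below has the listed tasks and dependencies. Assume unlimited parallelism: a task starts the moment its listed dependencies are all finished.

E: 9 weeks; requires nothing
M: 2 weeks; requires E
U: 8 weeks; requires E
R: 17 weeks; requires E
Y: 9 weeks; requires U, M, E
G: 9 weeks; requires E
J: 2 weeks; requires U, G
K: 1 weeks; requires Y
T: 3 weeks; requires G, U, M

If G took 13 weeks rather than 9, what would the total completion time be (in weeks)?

27

As given, the longest chain is E→U→Y→K = 9+8+9+1 = 27, so the finish is 27 weeks.
G is off the critical path — its longest chain is 21 weeks, giving 6 of slack.
The critical path is still E→U→Y→K; finish is now 27 weeks.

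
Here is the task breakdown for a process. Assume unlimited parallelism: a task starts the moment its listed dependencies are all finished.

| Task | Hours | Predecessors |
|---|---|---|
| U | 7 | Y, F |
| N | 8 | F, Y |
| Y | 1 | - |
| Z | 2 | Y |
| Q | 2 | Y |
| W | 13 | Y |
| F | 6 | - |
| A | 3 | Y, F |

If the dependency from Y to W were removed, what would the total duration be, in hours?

14

Original critical path: F→N = 6+8 = 14 ⇒ 14 hours.
Without Y→W, W's earliest start moves from 1 to 0.
New critical path: F→N = 6+8 = 14 ⇒ 14 hours.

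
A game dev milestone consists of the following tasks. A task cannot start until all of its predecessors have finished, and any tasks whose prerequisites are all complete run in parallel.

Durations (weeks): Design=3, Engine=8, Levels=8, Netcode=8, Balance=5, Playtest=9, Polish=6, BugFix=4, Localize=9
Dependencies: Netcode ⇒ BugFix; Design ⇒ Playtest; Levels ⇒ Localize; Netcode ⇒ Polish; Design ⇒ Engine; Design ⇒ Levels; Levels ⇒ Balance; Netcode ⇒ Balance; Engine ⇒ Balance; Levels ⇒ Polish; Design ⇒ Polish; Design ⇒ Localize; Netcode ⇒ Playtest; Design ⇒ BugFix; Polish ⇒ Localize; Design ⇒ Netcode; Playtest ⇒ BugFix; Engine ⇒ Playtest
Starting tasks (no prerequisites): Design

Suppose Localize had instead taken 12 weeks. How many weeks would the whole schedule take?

29

The binding path is Design→Levels→Polish→Localize = 3+8+6+9 = 26; finish at 26 weeks.
Localize is on the critical path; changing it to 12 makes that path 29 weeks.
That remains the longest chain; total 29 weeks.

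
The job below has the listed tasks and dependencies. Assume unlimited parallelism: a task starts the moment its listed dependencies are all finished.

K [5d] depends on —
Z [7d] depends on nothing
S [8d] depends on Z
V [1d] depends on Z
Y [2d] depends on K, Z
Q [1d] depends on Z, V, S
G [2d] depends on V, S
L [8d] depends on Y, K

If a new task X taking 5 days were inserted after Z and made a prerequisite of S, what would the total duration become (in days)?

Originally the project takes 17 days.
With X inserted, S now waits for max(Z, X).
New critical path: Z→X→S→G = 7+5+8+2 = 22 ⇒ 22 days.

22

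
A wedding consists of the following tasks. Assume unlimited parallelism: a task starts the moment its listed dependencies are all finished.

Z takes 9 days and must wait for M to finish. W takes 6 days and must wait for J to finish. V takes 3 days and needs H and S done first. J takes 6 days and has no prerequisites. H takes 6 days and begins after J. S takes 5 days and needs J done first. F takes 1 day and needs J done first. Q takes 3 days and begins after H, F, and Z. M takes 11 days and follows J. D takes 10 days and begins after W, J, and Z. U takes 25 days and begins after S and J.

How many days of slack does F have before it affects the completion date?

J→S→U = 6+5+25 = 36 sets the makespan at 36 days.
The longest chain containing F totals 10 days.
Slack of F = 32 − 6 = 26 days.

26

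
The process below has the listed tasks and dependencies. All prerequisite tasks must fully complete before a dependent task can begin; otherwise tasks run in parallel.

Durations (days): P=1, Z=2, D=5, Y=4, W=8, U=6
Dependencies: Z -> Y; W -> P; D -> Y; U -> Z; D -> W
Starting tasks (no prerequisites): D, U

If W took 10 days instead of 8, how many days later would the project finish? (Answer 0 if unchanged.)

2

Baseline: D→W→P = 5+8+1 = 14 → 14 days.
W lies on that path, so at 10 days the path becomes 16 days.
No other chain overtakes it, so the finish is 16 days.
Change in finish: 16 − 14 = +2 days.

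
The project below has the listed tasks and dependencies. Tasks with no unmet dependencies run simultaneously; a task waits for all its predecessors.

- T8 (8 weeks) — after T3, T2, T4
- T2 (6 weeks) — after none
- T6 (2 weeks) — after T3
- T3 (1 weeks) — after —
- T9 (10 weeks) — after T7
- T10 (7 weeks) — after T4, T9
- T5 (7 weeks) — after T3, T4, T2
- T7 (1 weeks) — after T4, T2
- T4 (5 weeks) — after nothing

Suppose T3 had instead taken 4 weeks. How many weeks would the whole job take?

The binding path is T2→T7→T9→T10 = 6+1+10+7 = 24; finish at 24 weeks.
T3 is off the critical path — its longest chain is 9 weeks, giving 15 of slack.
That remains the longest chain; total 24 weeks.

24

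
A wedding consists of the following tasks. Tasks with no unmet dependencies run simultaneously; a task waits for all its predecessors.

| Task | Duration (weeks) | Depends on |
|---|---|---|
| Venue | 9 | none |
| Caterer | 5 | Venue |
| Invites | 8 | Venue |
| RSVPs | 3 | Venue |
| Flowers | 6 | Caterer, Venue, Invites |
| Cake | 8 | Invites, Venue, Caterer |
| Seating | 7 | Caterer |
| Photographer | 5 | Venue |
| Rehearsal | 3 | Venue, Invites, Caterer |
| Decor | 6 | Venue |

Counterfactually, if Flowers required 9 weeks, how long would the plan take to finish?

26

Baseline: Venue→Invites→Cake = 9+8+8 = 25 → 25 weeks.
Flowers is off the critical path — its longest chain is 23 weeks, giving 2 of slack.
New critical path: Venue→Invites→Flowers = 9+8+9 = 26 ⇒ 26 weeks.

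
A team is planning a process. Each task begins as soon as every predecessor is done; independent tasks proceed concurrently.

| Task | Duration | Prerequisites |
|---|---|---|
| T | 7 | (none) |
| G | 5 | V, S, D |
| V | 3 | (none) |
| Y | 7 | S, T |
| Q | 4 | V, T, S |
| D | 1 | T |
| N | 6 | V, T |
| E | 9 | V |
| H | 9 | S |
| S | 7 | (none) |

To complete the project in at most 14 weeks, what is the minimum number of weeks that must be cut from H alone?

2

Current finish: 16 weeks; target: 14.
H is on every critical path, so each week cut from H cuts the finish by one (this holds down to a finish of 14).
Need 16 − 14 = 2 weeks off H → H becomes 7 weeks, finish becomes 14.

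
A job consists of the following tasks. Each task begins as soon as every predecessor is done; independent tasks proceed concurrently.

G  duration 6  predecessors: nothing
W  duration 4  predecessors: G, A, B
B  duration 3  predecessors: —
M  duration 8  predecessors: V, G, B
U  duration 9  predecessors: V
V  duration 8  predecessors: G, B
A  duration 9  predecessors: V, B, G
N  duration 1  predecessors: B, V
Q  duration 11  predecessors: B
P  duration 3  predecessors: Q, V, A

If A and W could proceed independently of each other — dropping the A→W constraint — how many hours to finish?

26

Original critical path: G→V→A→W = 6+8+9+4 = 27 ⇒ 27 hours.
Without A→W, W's earliest start moves from 23 to 6.
After: G→V→A→P = 6+8+9+3 = 26 → 26 hours.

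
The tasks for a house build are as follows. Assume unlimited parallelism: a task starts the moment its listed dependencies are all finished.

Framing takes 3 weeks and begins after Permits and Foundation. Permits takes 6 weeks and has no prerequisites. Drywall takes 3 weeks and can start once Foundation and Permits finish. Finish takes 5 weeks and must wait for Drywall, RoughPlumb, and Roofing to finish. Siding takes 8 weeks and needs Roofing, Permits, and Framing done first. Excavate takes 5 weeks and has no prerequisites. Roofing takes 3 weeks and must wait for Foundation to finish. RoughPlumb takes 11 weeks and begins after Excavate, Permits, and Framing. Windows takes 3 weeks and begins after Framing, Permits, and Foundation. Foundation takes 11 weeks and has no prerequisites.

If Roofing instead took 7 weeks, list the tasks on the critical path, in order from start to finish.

Foundation, Framing, RoughPlumb, Finish

Baseline: Foundation→Framing→RoughPlumb→Finish = 11+3+11+5 = 30 → 30 weeks.
Roofing is off the critical path — its longest chain is 22 weeks, giving 8 of slack.
No other chain overtakes it, so the finish is 30 weeks.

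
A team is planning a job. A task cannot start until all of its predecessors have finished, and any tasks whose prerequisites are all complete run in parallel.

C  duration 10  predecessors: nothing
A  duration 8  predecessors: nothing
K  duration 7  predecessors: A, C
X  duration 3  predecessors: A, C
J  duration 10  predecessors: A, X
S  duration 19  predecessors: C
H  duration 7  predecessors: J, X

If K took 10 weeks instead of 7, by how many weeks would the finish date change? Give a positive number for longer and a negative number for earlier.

Actual critical path: C→X→J→H = 10+3+10+7 = 30 ⇒ 30 weeks.
K has 13 weeks of float (longest path through it is 17).
No other chain overtakes it, so the finish is 30 weeks.
Change in finish: 30 − 30 = +0 weeks.

0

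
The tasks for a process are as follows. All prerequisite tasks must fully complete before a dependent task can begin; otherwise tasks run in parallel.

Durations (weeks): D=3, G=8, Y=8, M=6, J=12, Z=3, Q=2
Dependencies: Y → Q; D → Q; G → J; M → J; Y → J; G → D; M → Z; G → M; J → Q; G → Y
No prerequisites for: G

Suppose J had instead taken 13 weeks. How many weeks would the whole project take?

The binding path is G→Y→J→Q = 8+8+12+2 = 30; finish at 30 weeks.
Since J is critical, the +1 change carries straight to that chain (now 31 weeks).
That remains the longest chain; total 31 weeks.

31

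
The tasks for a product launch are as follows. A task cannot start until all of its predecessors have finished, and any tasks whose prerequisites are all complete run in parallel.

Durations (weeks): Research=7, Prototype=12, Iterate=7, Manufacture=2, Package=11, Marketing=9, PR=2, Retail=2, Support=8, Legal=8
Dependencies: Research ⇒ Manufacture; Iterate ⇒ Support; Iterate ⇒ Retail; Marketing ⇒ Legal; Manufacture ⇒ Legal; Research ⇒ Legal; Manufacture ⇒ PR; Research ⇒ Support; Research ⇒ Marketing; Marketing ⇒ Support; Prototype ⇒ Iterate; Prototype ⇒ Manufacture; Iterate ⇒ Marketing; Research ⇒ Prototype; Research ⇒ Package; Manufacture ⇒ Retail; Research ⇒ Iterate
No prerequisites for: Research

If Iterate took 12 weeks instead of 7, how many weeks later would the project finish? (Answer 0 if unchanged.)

Critical path before the change: Research→Prototype→Iterate→Marketing→Support = 7+12+7+9+8 = 43 giving 43 weeks.
Iterate lies on that path, so at 12 weeks the path becomes 48 weeks.
No other chain overtakes it, so the finish is 48 weeks.
Change in finish: 48 − 43 = +5 weeks.

5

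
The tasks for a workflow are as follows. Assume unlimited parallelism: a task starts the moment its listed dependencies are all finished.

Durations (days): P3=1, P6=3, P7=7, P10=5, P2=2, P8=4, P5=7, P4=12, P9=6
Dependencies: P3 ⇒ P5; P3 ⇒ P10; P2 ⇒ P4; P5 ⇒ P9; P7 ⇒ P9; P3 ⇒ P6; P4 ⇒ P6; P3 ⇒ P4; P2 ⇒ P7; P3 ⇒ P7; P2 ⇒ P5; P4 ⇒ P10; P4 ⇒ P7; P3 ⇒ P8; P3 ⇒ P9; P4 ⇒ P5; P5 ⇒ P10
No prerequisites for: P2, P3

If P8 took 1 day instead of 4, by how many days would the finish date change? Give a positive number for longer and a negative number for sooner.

0

Actual critical path: P2→P4→P5→P9 = 2+12+7+6 = 27 ⇒ 27 days.
P8 is off the critical path — its longest chain is 5 days, giving 22 of slack.
The critical path is still P2→P4→P5→P9; finish is now 27 days.
Change in finish: 27 − 27 = +0 days.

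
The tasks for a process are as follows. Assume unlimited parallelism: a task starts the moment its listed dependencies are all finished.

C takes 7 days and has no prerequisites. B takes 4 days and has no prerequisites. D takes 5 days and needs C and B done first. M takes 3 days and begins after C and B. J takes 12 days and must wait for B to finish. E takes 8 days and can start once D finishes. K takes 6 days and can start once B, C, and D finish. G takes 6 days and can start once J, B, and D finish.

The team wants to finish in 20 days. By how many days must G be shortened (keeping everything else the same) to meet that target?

2

Current finish: 22 days; target: 20.
G is on every critical path, so each day cut from G cuts the finish by one (this holds down to a finish of 20).
Need 22 − 20 = 2 days off G → G becomes 4 days, finish becomes 20.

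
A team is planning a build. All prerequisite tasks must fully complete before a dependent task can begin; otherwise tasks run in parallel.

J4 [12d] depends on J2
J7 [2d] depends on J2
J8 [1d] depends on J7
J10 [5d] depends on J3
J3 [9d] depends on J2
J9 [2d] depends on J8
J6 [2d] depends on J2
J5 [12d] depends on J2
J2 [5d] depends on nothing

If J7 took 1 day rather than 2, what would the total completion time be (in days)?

The binding path is J2→J3→J10 = 5+9+5 = 19; finish at 19 days.
The longest path through J7 is only 10 days, so J7 has float 9.
That remains the longest chain; total 19 days.

19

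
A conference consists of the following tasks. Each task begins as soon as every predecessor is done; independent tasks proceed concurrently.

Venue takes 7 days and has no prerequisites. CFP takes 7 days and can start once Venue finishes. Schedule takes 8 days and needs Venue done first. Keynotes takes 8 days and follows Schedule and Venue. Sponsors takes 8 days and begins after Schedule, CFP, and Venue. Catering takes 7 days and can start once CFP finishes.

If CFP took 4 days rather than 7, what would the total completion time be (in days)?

23

The binding path is Venue→Schedule→Keynotes = 7+8+8 = 23; finish at 23 days.
CFP has 1 day of float (longest path through it is 22).
The critical path is still Venue→Schedule→Keynotes; finish is now 23 days.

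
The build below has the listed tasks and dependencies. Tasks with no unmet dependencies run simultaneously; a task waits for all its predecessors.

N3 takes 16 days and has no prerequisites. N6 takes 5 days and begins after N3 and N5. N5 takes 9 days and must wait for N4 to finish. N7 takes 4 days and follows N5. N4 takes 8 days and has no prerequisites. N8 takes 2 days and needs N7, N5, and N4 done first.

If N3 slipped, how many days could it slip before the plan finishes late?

2

N4→N5→N7→N8 = 8+9+4+2 = 23 sets the makespan at 23 days.
N3 finishes as early as 16 and must finish by 18.
Float = 23 − 21 = 2.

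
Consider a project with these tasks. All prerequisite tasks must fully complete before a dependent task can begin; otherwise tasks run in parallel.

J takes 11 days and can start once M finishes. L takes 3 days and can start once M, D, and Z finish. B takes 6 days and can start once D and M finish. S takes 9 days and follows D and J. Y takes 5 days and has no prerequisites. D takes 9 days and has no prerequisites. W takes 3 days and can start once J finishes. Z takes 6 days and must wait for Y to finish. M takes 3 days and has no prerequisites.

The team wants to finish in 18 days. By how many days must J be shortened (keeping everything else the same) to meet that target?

5

Current finish: 23 days; target: 18.
J is on every critical path, so each day cut from J cuts the finish by one (this holds down to a finish of 18).
Need 23 − 18 = 5 days off J → J becomes 6 days, finish becomes 18.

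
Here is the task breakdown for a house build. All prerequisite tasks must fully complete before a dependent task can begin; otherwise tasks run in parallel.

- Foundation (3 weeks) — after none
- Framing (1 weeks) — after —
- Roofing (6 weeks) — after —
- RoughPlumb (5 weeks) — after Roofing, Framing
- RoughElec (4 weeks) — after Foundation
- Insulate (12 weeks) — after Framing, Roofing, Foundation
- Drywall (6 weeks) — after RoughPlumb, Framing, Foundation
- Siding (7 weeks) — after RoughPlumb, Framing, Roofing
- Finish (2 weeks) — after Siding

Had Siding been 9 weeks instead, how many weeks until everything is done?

22

As given, the longest chain is Roofing→RoughPlumb→Siding→Finish = 6+5+7+2 = 20, so the finish is 20 weeks.
Siding is on the critical path; changing it to 9 makes that path 22 weeks.
No other chain overtakes it, so the finish is 22 weeks.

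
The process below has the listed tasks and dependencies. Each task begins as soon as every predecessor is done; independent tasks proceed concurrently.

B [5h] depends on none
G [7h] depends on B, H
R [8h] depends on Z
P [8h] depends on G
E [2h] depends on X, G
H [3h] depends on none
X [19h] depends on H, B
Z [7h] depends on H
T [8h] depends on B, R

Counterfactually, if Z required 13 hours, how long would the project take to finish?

32

Critical path before the change: H→Z→R→T = 3+7+8+8 = 26 giving 26 hours.
Since Z is critical, the +6 change carries straight to that chain (now 32 hours).
No other chain overtakes it, so the finish is 32 hours.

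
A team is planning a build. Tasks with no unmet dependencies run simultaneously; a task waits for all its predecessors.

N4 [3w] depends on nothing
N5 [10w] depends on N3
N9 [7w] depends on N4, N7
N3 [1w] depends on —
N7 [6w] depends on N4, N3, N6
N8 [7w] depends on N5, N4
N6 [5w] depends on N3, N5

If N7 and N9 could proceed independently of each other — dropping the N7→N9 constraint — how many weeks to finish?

22

With the dependency in place, N3→N5→N6→N7→N9 = 1+10+5+6+7 = 29 sets the finish at 29 weeks.
Without N7→N9, N9's earliest start moves from 22 to 3.
After: N3→N5→N6→N7 = 1+10+5+6 = 22 → 22 weeks.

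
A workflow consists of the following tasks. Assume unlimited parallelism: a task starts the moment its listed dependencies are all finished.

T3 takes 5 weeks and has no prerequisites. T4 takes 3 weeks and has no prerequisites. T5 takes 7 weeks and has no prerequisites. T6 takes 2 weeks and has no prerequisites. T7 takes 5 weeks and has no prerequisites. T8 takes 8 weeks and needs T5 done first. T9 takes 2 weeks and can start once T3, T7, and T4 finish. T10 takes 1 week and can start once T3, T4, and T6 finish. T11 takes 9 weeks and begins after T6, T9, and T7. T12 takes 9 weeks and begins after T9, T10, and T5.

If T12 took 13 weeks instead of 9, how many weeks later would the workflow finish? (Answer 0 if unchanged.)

Actual critical path: T3→T9→T12 = 5+2+9 = 16 ⇒ 16 weeks.
T12 lies on that path, so at 13 weeks the path becomes 20 weeks.
No other chain overtakes it, so the finish is 20 weeks.
Change in finish: 20 − 16 = +4 weeks.

4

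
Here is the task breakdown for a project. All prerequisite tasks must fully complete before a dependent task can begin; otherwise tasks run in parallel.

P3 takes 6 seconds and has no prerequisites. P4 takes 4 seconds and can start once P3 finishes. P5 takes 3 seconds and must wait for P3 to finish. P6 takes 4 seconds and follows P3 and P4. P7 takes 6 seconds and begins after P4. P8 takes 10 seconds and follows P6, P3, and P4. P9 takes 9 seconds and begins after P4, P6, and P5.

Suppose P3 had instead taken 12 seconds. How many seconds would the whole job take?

30

Baseline: P3→P4→P6→P8 = 6+4+4+10 = 24 → 24 seconds.
P3 is on the critical path; changing it to 12 makes that path 30 seconds.
That remains the longest chain; total 30 seconds.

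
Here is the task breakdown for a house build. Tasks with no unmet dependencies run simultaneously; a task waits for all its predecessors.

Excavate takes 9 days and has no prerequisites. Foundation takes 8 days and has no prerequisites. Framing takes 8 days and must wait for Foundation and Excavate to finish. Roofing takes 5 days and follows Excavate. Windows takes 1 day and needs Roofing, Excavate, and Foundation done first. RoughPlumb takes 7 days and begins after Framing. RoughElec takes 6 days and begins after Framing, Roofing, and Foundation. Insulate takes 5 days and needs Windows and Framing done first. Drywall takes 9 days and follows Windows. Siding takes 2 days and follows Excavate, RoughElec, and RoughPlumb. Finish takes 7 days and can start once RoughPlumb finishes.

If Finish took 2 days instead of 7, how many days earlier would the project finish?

5

Actual critical path: Excavate→Framing→RoughPlumb→Finish = 9+8+7+7 = 31 ⇒ 31 days.
Finish lies on that path, so at 2 days the path becomes 26 days.
The binding chain switches to Excavate→Framing→RoughPlumb→Siding = 9+8+7+2 = 26; finish 26 days.
Change in finish: 26 − 31 = -5 days.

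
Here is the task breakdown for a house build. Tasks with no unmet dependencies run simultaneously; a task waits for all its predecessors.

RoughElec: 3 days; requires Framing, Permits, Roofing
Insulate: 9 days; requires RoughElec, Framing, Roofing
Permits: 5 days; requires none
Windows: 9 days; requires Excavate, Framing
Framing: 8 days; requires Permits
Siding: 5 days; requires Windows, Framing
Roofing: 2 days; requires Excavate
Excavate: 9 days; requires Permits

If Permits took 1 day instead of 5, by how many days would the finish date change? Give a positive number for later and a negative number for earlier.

As given, the longest chain is Permits→Excavate→Roofing→RoughElec→Insulate = 5+9+2+3+9 = 28, so the finish is 28 days.
Permits is on the critical path; changing it to 1 makes that path 24 days.
That remains the longest chain; total 24 days.
Change in finish: 24 − 28 = -4 days.

-4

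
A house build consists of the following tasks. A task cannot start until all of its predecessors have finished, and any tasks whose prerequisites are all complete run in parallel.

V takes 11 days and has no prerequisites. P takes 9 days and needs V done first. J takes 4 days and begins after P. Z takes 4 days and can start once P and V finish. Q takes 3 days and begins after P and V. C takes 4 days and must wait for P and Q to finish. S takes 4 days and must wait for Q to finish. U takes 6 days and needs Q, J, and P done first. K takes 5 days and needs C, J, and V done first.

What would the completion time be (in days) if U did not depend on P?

Original critical path: V→P→Q→C→K = 11+9+3+4+5 = 32 ⇒ 32 days.
Dropping P→U doesn't change U's earliest start (24); another predecessor still binds.
The longest chain is now V→P→Q→C→K = 11+9+3+4+5 = 32, so the project takes 32 days.

32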